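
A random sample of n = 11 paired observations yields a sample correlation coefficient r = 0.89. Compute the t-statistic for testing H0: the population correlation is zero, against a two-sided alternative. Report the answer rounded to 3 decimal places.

5.856

t = r·√(n−2) / √(1−r²) with r = 0.89, n = 11
  = 0.89·√9 / √(1 − 0.7921)
  = 0.89·3.000000 / 0.455961
  = 2.670000 / 0.455961 = 5.856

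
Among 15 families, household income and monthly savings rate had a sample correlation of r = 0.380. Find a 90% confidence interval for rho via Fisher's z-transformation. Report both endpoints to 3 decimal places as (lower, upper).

(-0.075, 0.704)

Fisher z: z_r = atanh(r) = ½·ln((1+0.380)/(1−0.380)) = 0.400060
SE(z) = 1/√(n−3) = 1/√12 = 0.288675
90% ⇒ z* = 1.645; margin = 1.645·0.288675 = 0.474870
CI on z-scale: (-0.074810, 0.874930)
Back-transform: tanh(-0.074810) = -0.074671, tanh(0.874930) = 0.703870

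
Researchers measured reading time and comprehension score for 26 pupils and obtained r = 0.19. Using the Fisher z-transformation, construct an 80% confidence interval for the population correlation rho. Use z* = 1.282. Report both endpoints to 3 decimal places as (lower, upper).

z_r = atanh(0.19) = 0.192337;  SE = 1/√(n−3) = 1/√23 = 0.208514
z-limits: 0.192337 ± 1.282·0.208514 = 0.192337 ± 0.267315 = [-0.074978, 0.459652]
ρ-limits: (tanh -0.074978, tanh 0.459652) = (-0.075, 0.430)

(-0.075, 0.430)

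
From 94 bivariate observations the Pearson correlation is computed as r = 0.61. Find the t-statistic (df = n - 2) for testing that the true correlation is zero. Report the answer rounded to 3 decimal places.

7.384

t = r·√(n−2) / √(1−r²) with r = 0.61, n = 94
  = 0.61·√92 / √(1 − 0.3721)
  = 0.61·9.591663 / 0.792401
  = 5.850914 / 0.792401 = 7.384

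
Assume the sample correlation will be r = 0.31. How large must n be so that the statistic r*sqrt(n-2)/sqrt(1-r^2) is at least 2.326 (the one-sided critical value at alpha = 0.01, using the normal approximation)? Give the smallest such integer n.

Need r·√(n−2)/√(1−r²) ≥ 2.326
√(n−2) ≥ 2.326·√(1−0.0961) / 0.31 = 2.326·0.950737 / 0.31 = 7.1336
n−2 ≥ 50.8882  ⇒  n ≥ 52.8882
Smallest integer n = 53

53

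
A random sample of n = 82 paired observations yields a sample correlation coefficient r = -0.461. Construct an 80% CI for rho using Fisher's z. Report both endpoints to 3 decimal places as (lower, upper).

(-0.567, -0.340)

z_r = atanh(-0.461) = -0.498580;  SE = 1/√(n−3) = 1/√79 = 0.112509
z-limits: -0.498580 ± 1.282·0.112509 = -0.498580 ± 0.144237 = [-0.642817, -0.354343]
ρ-limits: (tanh -0.642817, tanh -0.354343) = (-0.567, -0.340)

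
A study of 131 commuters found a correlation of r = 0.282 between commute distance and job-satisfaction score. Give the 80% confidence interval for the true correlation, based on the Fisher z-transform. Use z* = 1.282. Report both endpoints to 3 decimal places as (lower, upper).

z_r = atanh(0.282) = 0.289854;  SE = 1/√(n−3) = 1/√128 = 0.088388
z-limits: 0.289854 ± 1.282·0.088388 = 0.289854 ± 0.113313 = [0.176541, 0.403167]
ρ-limits: (tanh 0.176541, tanh 0.403167) = (0.175, 0.383)

(0.175, 0.383)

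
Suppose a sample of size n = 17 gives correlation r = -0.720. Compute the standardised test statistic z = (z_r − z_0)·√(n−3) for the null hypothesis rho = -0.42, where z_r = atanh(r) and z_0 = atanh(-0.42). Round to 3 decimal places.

-1.721

Fisher z: atanh(-0.720) = -0.907645, atanh(-0.42) = -0.447692
z = (z_r − z_0)·√(n−3) = (-0.907645 − (-0.447692))·√14 = -0.459953 · 3.741657 = -1.721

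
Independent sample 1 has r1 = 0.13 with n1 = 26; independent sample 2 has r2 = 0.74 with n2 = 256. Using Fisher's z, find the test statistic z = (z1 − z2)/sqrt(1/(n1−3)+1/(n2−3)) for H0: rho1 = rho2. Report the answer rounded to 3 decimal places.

-3.764

Fisher z-transforms: z1 = atanh(0.13) = 0.130740, z2 = atanh(0.74) = 0.950479; difference d = -0.819739
Var(d) = 1/23 + 1/253 = 0.0434783 + 0.0039526 = 0.0474309
z = d/√Var(d) = -0.819739 / √0.0474309 = -0.819739 / 0.217786 = -3.764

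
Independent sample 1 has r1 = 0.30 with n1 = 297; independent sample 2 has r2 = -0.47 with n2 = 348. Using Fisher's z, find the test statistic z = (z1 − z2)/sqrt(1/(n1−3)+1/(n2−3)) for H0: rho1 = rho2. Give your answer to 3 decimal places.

z1 = atanh(0.30) = 0.309520,  z2 = atanh(-0.47) = -0.510070
SE = √(1/(n1−3) + 1/(n2−3)) = √(1/294 + 1/345) = √(0.0034014 + 0.0028986) = √0.0063000 = 0.079373
z = (z1 − z2)/SE = (0.309520 − (-0.510070)) / 0.079373 = 0.819590 / 0.079373 = 10.326

10.326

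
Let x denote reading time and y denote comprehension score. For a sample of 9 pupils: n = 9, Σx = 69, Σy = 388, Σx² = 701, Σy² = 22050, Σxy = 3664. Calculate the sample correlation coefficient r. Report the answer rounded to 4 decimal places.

S_xy = nΣxy − ΣxΣy = 9·3664 − 69·388 = 32976 − 26772 = 6204
S_xx = nΣx² − (Σx)² = 9·701 − 69² = 6309 − 4761 = 1548
S_yy = nΣy² − (Σy)² = 9·22050 − 388² = 198450 − 150544 = 47906
r = S_xy / √(S_xx·S_yy) = 6204 / √(1548·47906) = 6204 / √74158488 = 6204 / 8611.5323 = 0.7204

0.7204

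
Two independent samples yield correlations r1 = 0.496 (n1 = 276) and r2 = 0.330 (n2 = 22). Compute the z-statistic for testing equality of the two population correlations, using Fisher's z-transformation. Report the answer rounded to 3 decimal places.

Fisher z-transforms: z1 = atanh(0.496) = 0.543987, z2 = atanh(0.330) = 0.342828; difference d = 0.201159
Var(d) = 1/273 + 1/19 = 0.0036630 + 0.0526316 = 0.0562946
z = d/√Var(d) = 0.201159 / √0.0562946 = 0.201159 / 0.237265 = 0.848

0.848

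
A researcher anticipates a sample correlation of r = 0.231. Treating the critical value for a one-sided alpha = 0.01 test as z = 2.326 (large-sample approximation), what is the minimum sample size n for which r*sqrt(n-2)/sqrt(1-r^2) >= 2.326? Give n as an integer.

Need r·√(n−2)/√(1−r²) ≥ 2.326
√(n−2) ≥ 2.326·√(1−0.053361) / 0.231 = 2.326·0.972954 / 0.231 = 9.7969
n−2 ≥ 95.9792  ⇒  n ≥ 97.9792
Smallest integer n = 98

98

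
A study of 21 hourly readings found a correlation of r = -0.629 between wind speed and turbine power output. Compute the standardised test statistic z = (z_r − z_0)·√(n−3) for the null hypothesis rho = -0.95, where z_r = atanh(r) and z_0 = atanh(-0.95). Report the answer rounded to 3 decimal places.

Fisher z: atanh(-0.629) = -0.739760, atanh(-0.95) = -1.831781
z = (z_r − z_0)·√(n−3) = (-0.739760 − (-1.831781))·√18 = 1.092021 · 4.242641 = 4.633

4.633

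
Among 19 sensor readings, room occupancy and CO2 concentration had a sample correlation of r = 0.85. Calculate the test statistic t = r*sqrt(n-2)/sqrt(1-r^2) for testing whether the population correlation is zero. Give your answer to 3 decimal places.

6.653

t = r·√(n−2) / √(1−r²) with r = 0.85, n = 19
  = 0.85·√17 / √(1 − 0.7225)
  = 0.85·4.123106 / 0.526783
  = 3.504640 / 0.526783 = 6.653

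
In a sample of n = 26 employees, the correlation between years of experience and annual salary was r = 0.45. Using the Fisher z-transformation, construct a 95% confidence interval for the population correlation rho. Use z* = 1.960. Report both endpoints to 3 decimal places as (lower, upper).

(0.076, 0.713)

Fisher z: z_r = atanh(r) = ½·ln((1+0.45)/(1−0.45)) = 0.484700
SE(z) = 1/√(n−3) = 1/√23 = 0.208514
95% ⇒ z* = 1.960; margin = 1.960·0.208514 = 0.408687
CI on z-scale: (0.076013, 0.893387)
Back-transform: tanh(0.076013) = 0.075867, tanh(0.893387) = 0.713063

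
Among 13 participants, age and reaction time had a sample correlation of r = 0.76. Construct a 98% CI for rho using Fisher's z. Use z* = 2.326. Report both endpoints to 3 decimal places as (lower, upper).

(0.255, 0.939)

Fisher z: z_r = atanh(r) = ½·ln((1+0.76)/(1−0.76)) = 0.996215
SE(z) = 1/√(n−3) = 1/√10 = 0.316228
98% ⇒ z* = 2.326; margin = 2.326·0.316228 = 0.735546
CI on z-scale: (0.260669, 1.731761)
Back-transform: tanh(0.260669) = 0.254921, tanh(1.731761) = 0.939264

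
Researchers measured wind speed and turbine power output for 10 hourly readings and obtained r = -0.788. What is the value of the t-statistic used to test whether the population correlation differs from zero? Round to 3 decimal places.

-3.620

t = r·√(n−2) / √(1−r²) with r = -0.788, n = 10
  = -0.788·√8 / √(1 − 0.620944)
  = -0.788·2.828427 / 0.615675
  = -2.228800 / 0.615675 = -3.620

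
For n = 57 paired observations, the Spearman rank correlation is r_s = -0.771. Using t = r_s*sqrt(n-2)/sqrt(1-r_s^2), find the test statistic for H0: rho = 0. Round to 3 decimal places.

-8.979

t = r_s·√(n−2) / √(1−r_s²) with r_s = -0.771, n = 57
  = -0.771·√55 / √(1 − 0.594441)
  = -0.771·7.416198 / 0.636835
  = -5.717889 / 0.636835 = -8.979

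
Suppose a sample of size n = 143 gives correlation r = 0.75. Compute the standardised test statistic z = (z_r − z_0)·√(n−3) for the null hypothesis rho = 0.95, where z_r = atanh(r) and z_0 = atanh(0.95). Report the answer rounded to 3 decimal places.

-10.162

Fisher z: atanh(0.75) = 0.972955, atanh(0.95) = 1.831781
z = (z_r − z_0)·√(n−3) = (0.972955 − 1.831781)·√140 = -0.858826 · 11.832160 = -10.162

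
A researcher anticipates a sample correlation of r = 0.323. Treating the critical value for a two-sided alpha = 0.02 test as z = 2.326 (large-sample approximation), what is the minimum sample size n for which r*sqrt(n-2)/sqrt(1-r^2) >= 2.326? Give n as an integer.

49

r√(n−2)/√(1−r²) ≥ 2.326  ⇔  n−2 ≥ (2.326)²·(1−r²)/r²
(1−r²)/r² = (1−0.104329)/0.104329 = 8.5851
n ≥ 2 + 5.410276·8.5851 = 2 + 46.4478 = 48.4478
⌈48.4478⌉ = 49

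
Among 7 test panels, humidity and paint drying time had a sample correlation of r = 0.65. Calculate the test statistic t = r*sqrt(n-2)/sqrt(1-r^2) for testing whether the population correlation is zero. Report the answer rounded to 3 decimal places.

t = r·√(n−2) / √(1−r²) with r = 0.65, n = 7
  = 0.65·√5 / √(1 − 0.4225)
  = 0.65·2.236068 / 0.759934
  = 1.453444 / 0.759934 = 1.913

1.913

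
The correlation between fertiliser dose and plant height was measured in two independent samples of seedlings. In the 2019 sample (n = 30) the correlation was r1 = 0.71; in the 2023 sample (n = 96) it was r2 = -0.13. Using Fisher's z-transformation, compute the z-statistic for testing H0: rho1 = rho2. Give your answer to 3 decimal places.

Fisher z-transforms: z1 = atanh(0.71) = 0.887184, z2 = atanh(-0.13) = -0.130740; difference d = 1.017924
Var(d) = 1/27 + 1/93 = 0.0370370 + 0.0107527 = 0.0477897
z = d/√Var(d) = 1.017924 / √0.0477897 = 1.017924 / 0.218609 = 4.656

4.656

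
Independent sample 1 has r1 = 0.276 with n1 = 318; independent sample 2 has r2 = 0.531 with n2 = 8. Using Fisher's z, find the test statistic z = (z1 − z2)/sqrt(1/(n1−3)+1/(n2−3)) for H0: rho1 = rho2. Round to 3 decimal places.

z1 = atanh(0.276) = 0.283347,  z2 = atanh(0.531) = 0.591537
SE = √(1/(n1−3) + 1/(n2−3)) = √(1/315 + 1/5) = √(0.0031746 + 0.2000000) = √0.2031746 = 0.450749
z = (z1 − z2)/SE = (0.283347 − 0.591537) / 0.450749 = -0.308190 / 0.450749 = -0.684

-0.684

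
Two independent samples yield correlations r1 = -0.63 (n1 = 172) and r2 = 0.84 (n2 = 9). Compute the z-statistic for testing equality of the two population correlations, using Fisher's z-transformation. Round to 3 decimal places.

-4.724

Fisher z-transforms: z1 = atanh(-0.63) = -0.741416, z2 = atanh(0.84) = 1.221174; difference d = -1.962590
Var(d) = 1/169 + 1/6 = 0.0059172 + 0.1666667 = 0.1725839
z = d/√Var(d) = -1.962590 / √0.1725839 = -1.962590 / 0.415432 = -4.724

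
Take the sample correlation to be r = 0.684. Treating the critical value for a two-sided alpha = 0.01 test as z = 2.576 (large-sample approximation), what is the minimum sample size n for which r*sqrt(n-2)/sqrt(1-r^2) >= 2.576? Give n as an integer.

r√(n−2)/√(1−r²) ≥ 2.576  ⇔  n−2 ≥ (2.576)²·(1−r²)/r²
(1−r²)/r² = (1−0.467856)/0.467856 = 1.1374
n ≥ 2 + 6.635776·1.1374 = 2 + 7.5475 = 9.5475
⌈9.5475⌉ = 10

10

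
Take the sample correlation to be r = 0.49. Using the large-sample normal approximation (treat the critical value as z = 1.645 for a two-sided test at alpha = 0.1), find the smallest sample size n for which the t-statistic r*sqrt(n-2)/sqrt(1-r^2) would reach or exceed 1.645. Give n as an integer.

11

Need r·√(n−2)/√(1−r²) ≥ 1.645
√(n−2) ≥ 1.645·√(1−0.2401) / 0.49 = 1.645·0.871722 / 0.49 = 2.9265
n−2 ≥ 8.5644  ⇒  n ≥ 10.5644
Smallest integer n = 11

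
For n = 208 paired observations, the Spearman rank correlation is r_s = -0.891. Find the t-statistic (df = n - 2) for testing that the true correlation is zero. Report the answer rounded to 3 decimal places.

1 − r_s² = 1 − 0.793881 = 0.206119;  √(1−r_s²) = 0.454003
√(n−2) = √206 = 14.352700
t = r_s·√(n−2)/√(1−r_s²) = -0.891 · 14.352700 / 0.454003 = -28.168

-28.168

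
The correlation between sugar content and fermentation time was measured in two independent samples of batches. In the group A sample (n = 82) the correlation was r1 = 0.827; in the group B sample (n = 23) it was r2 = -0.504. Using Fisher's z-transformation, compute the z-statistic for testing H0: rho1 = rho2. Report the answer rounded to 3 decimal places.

6.924

z1 = atanh(0.827) = 1.178569,  z2 = atanh(-0.504) = -0.554654
SE = √(1/(n1−3) + 1/(n2−3)) = √(1/79 + 1/20) = √(0.0126582 + 0.0500000) = √0.0626582 = 0.250316
z = (z1 − z2)/SE = (1.178569 − (-0.554654)) / 0.250316 = 1.733223 / 0.250316 = 6.924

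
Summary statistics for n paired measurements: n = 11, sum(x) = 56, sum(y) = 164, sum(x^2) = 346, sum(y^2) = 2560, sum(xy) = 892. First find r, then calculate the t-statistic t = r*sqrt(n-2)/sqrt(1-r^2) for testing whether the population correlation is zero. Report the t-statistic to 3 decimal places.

Numerator: nΣxy − (Σx)(Σy) = 11·892 − (56)(164) = 628
Denominator: √[(nΣx²−(Σx)²)(nΣy²−(Σy)²)]
  nΣx²−(Σx)² = 11·346 − 3136 = 670;  nΣy²−(Σy)² = 11·2560 − 26896 = 1264
  √(670·1264) = √846880 = 920.2608
r = 628 / 920.2608 = 0.6824
t = r·√(n−2)/√(1−r²) = 0.6824·√9 / √(1−0.465670) = 2.047200 / 0.730979 = 2.801

2.801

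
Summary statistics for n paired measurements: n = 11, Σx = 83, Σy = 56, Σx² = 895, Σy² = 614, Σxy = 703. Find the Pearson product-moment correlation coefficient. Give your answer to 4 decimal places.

Numerator: nΣxy − (Σx)(Σy) = 11·703 − (83)(56) = 3085
Denominator: √[(nΣx²−(Σx)²)(nΣy²−(Σy)²)]
  nΣx²−(Σx)² = 11·895 − 6889 = 2956;  nΣy²−(Σy)² = 11·614 − 3136 = 3618
  √(2956·3618) = √10694808 = 3270.2917
r = 3085 / 3270.2917 = 0.9433

0.9433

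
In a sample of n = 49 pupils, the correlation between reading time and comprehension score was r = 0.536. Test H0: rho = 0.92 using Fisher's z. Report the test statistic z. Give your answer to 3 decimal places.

-6.718

z_r = atanh(0.536) = 0.598526,  z_0 = atanh(0.92) = 1.589027
SE = 1/√(n−3) = 1/√46 = 0.147442
z = (z_r − z_0)/SE = (0.598526 − 1.589027) / 0.147442 = -0.990501 / 0.147442 = -6.718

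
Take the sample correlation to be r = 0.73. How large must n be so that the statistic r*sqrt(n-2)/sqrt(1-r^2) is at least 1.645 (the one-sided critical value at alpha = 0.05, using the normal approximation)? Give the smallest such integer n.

Need r·√(n−2)/√(1−r²) ≥ 1.645
√(n−2) ≥ 1.645·√(1−0.5329) / 0.73 = 1.645·0.683447 / 0.73 = 1.5401
n−2 ≥ 2.3719  ⇒  n ≥ 4.3719
Smallest integer n = 5

5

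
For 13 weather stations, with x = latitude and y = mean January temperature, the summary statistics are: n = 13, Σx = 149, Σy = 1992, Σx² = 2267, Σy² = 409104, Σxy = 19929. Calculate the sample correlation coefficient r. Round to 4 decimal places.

-0.3808

S_xy = nΣxy − ΣxΣy = 13·19929 − 149·1992 = 259077 − 296808 = -37731
S_xx = nΣx² − (Σx)² = 13·2267 − 149² = 29471 − 22201 = 7270
S_yy = nΣy² − (Σy)² = 13·409104 − 1992² = 5318352 − 3968064 = 1350288
r = S_xy / √(S_xx·S_yy) = -37731 / √(7270·1350288) = -37731 / √9816593760 = -37731 / 99078.7251 = -0.3808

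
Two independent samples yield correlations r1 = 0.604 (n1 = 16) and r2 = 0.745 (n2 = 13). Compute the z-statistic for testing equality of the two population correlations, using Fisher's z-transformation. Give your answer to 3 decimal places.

z1 = atanh(0.604) = 0.699421,  z2 = atanh(0.745) = 0.961623
SE = √(1/(n1−3) + 1/(n2−3)) = √(1/13 + 1/10) = √(0.0769231 + 0.1000000) = √0.1769231 = 0.420622
z = (z1 − z2)/SE = (0.699421 − 0.961623) / 0.420622 = -0.262202 / 0.420622 = -0.623

-0.623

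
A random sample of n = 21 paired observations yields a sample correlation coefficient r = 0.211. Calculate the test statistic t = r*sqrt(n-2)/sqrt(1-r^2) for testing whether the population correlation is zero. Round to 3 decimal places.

0.941

1 − r² = 1 − 0.044521 = 0.955479;  √(1−r²) = 0.977486
√(n−2) = √19 = 4.358899
t = r·√(n−2)/√(1−r²) = 0.211 · 4.358899 / 0.977486 = 0.941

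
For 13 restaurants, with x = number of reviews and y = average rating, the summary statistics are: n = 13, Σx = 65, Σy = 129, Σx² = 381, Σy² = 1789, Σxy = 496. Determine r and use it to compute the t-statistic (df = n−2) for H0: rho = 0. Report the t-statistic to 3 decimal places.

Numerator: nΣxy − (Σx)(Σy) = 13·496 − (65)(129) = -1937
Denominator: √[(nΣx²−(Σx)²)(nΣy²−(Σy)²)]
  nΣx²−(Σx)² = 13·381 − 4225 = 728;  nΣy²−(Σy)² = 13·1789 − 16641 = 6616
  √(728·6616) = √4816448 = 2194.6407
r = -1937 / 2194.6407 = -0.8826
t = r·√(n−2)/√(1−r²) = -0.8826·√11 / √(1−0.778983) = -2.927253 / 0.470124 = -6.227

-6.227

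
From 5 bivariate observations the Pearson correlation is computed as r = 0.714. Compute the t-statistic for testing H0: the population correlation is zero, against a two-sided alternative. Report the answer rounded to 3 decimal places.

1.766

1 − r² = 1 − 0.509796 = 0.490204;  √(1−r²) = 0.700146
√(n−2) = √3 = 1.732051
t = r·√(n−2)/√(1−r²) = 0.714 · 1.732051 / 0.700146 = 1.766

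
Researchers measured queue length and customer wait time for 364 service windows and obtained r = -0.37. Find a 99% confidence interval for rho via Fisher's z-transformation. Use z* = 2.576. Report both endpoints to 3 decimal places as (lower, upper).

z_r = atanh(-0.37) = -0.388423;  SE = 1/√(n−3) = 1/√361 = 0.052632
z-limits: -0.388423 ± 2.576·0.052632 = -0.388423 ± 0.135580 = [-0.524003, -0.252843]
ρ-limits: (tanh -0.524003, tanh -0.252843) = (-0.481, -0.248)

(-0.481, -0.248)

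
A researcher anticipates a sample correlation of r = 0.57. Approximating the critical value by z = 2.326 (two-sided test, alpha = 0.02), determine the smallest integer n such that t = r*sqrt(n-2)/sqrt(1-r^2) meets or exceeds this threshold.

14

Need r·√(n−2)/√(1−r²) ≥ 2.326
√(n−2) ≥ 2.326·√(1−0.3249) / 0.57 = 2.326·0.821645 / 0.57 = 3.3529
n−2 ≥ 11.2419  ⇒  n ≥ 13.2419
Smallest integer n = 14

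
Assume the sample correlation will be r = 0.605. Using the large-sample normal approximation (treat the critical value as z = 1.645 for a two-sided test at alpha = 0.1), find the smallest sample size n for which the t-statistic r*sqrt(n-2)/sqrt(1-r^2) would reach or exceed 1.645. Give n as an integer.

Need r·√(n−2)/√(1−r²) ≥ 1.645
√(n−2) ≥ 1.645·√(1−0.366025) / 0.605 = 1.645·0.796225 / 0.605 = 2.1649
n−2 ≥ 4.6868  ⇒  n ≥ 6.6868
Smallest integer n = 7

7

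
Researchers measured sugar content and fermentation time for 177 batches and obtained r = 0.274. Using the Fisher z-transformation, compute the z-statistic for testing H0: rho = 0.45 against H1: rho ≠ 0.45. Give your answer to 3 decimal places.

-2.685

Fisher z: atanh(0.274) = 0.281183, atanh(0.45) = 0.484700
z = (z_r − z_0)·√(n−3) = (0.281183 − 0.484700)·√174 = -0.203517 · 13.190906 = -2.685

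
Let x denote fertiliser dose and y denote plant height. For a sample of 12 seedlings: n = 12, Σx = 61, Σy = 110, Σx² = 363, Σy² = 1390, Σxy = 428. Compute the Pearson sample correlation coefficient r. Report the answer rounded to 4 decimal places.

-0.9230

S_xy = nΣxy − ΣxΣy = 12·428 − 61·110 = 5136 − 6710 = -1574
S_xx = nΣx² − (Σx)² = 12·363 − 61² = 4356 − 3721 = 635
S_yy = nΣy² − (Σy)² = 12·1390 − 110² = 16680 − 12100 = 4580
r = S_xy / √(S_xx·S_yy) = -1574 / √(635·4580) = -1574 / √2908300 = -1574 / 1705.3739 = -0.9230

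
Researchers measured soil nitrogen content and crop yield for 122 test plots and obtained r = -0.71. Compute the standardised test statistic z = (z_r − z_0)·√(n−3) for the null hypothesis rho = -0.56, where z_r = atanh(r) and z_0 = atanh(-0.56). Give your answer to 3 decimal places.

Fisher z: atanh(-0.71) = -0.887184, atanh(-0.56) = -0.632833
z = (z_r − z_0)·√(n−3) = (-0.887184 − (-0.632833))·√119 = -0.254351 · 10.908712 = -2.775

-2.775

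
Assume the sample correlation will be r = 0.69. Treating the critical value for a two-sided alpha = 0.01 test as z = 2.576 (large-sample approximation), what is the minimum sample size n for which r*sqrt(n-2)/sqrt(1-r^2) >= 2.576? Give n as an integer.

10

Need r·√(n−2)/√(1−r²) ≥ 2.576
√(n−2) ≥ 2.576·√(1−0.4761) / 0.69 = 2.576·0.723809 / 0.69 = 2.7022
n−2 ≥ 7.3019  ⇒  n ≥ 9.3019
Smallest integer n = 10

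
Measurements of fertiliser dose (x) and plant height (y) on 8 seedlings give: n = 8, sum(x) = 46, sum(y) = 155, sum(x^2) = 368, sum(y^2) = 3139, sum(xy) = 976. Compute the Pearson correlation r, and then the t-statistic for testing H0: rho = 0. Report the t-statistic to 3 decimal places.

Numerator: nΣxy − (Σx)(Σy) = 8·976 − (46)(155) = 678
Denominator: √[(nΣx²−(Σx)²)(nΣy²−(Σy)²)]
  nΣx²−(Σx)² = 8·368 − 2116 = 828;  nΣy²−(Σy)² = 8·3139 − 24025 = 1087
  √(828·1087) = √900036 = 948.7023
r = 678 / 948.7023 = 0.7147
t = r·√(n−2)/√(1−r²) = 0.7147·√6 / √(1−0.510796) = 1.750650 / 0.699431 = 2.503

2.503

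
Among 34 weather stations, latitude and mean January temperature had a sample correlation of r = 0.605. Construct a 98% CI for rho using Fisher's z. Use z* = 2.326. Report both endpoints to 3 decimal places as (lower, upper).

z_r = atanh(0.605) = 0.700997;  SE = 1/√(n−3) = 1/√31 = 0.179605
z-limits: 0.700997 ± 2.326·0.179605 = 0.700997 ± 0.417761 = [0.283236, 1.118758]
ρ-limits: (tanh 0.283236, tanh 1.118758) = (0.276, 0.807)

(0.276, 0.807)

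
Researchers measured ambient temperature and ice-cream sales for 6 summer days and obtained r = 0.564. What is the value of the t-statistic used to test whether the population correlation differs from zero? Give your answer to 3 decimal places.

1.366

1 − r² = 1 − 0.318096 = 0.681904;  √(1−r²) = 0.825775
√(n−2) = √4 = 2.000000
t = r·√(n−2)/√(1−r²) = 0.564 · 2.000000 / 0.825775 = 1.366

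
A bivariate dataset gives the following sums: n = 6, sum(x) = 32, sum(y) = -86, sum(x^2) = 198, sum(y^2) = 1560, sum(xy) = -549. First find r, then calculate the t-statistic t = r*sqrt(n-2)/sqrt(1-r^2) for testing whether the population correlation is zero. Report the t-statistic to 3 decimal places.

Numerator: nΣxy − (Σx)(Σy) = 6·(-549) − (32)(-86) = -542
Denominator: √[(nΣx²−(Σx)²)(nΣy²−(Σy)²)]
  nΣx²−(Σx)² = 6·198 − 1024 = 164;  nΣy²−(Σy)² = 6·1560 − 7396 = 1964
  √(164·1964) = √322096 = 567.5350
r = -542 / 567.5350 = -0.9550
t = r·√(n−2)/√(1−r²) = -0.9550·√4 / √(1−0.912025) = -1.910000 / 0.296606 = -6.440

-6.440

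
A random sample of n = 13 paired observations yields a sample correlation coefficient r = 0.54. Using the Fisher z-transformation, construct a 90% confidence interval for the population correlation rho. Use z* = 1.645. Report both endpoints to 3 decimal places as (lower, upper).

(0.084, 0.809)

Fisher z: z_r = atanh(r) = ½·ln((1+0.54)/(1−0.54)) = 0.604156
SE(z) = 1/√(n−3) = 1/√10 = 0.316228
90% ⇒ z* = 1.645; margin = 1.645·0.316228 = 0.520195
CI on z-scale: (0.083961, 1.124351)
Back-transform: tanh(0.083961) = 0.083764, tanh(1.124351) = 0.809077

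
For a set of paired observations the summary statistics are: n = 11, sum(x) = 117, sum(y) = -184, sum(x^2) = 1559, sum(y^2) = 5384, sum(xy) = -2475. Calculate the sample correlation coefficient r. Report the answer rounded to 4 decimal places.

S_xy = nΣxy − ΣxΣy = 11·(-2475) − 117·(-184) = -27225 − (-21528) = -5697
S_xx = nΣx² − (Σx)² = 11·1559 − 117² = 17149 − 13689 = 3460
S_yy = nΣy² − (Σy)² = 11·5384 − (-184)² = 59224 − 33856 = 25368
r = S_xy / √(S_xx·S_yy) = -5697 / √(3460·25368) = -5697 / √87773280 = -5697 / 9368.7395 = -0.6081

-0.6081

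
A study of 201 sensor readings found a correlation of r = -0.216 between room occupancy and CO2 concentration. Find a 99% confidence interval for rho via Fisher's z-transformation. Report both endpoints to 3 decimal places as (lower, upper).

(-0.382, -0.036)

Fisher z: z_r = atanh(r) = ½·ln((1+(-0.216))/(1−(-0.216))) = -0.219457
SE(z) = 1/√(n−3) = 1/√198 = 0.071067
99% ⇒ z* = 2.576; margin = 2.576·0.071067 = 0.183069
CI on z-scale: (-0.402526, -0.036388)
Back-transform: tanh(-0.402526) = -0.382108, tanh(-0.036388) = -0.036372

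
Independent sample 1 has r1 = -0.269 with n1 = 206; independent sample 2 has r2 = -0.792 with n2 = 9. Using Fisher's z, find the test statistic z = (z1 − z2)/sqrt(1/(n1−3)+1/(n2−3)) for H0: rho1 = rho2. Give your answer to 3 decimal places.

1.934

z1 = atanh(-0.269) = -0.275786,  z2 = atanh(-0.792) = -1.076775
SE = √(1/(n1−3) + 1/(n2−3)) = √(1/203 + 1/6) = √(0.0049261 + 0.1666667) = √0.1715928 = 0.414238
z = (z1 − z2)/SE = (-0.275786 − (-1.076775)) / 0.414238 = 0.800989 / 0.414238 = 1.934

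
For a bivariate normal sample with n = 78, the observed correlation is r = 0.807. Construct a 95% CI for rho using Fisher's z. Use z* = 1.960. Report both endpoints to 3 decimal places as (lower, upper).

Fisher z: z_r = atanh(r) = ½·ln((1+0.807)/(1−0.807)) = 1.118367
SE(z) = 1/√(n−3) = 1/√75 = 0.115470
95% ⇒ z* = 1.960; margin = 1.960·0.115470 = 0.226321
CI on z-scale: (0.892046, 1.344688)
Back-transform: tanh(0.892046) = 0.712403, tanh(1.344688) = 0.872794

(0.712, 0.873)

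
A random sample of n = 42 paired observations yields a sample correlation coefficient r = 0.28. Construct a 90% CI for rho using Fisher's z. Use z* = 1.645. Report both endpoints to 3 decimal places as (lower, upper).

(0.024, 0.501)

z_r = atanh(0.28) = 0.287682;  SE = 1/√(n−3) = 1/√39 = 0.160128
z-limits: 0.287682 ± 1.645·0.160128 = 0.287682 ± 0.263411 = [0.024271, 0.551093]
ρ-limits: (tanh 0.024271, tanh 0.551093) = (0.024, 0.501)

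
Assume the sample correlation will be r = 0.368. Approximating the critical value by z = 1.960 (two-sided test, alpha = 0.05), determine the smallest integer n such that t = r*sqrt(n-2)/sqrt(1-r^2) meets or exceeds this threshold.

Need r·√(n−2)/√(1−r²) ≥ 1.960
√(n−2) ≥ 1.960·√(1−0.135424) / 0.368 = 1.960·0.929826 / 0.368 = 4.9523
n−2 ≥ 24.5253  ⇒  n ≥ 26.5253
Smallest integer n = 27

27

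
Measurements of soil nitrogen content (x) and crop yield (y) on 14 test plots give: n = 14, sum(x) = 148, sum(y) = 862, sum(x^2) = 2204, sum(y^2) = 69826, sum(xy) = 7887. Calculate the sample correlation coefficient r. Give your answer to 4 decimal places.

S_xy = nΣxy − ΣxΣy = 14·7887 − 148·862 = 110418 − 127576 = -17158
S_xx = nΣx² − (Σx)² = 14·2204 − 148² = 30856 − 21904 = 8952
S_yy = nΣy² − (Σy)² = 14·69826 − 862² = 977564 − 743044 = 234520
r = S_xy / √(S_xx·S_yy) = -17158 / √(8952·234520) = -17158 / √2099423040 = -17158 / 45819.4614 = -0.3745

-0.3745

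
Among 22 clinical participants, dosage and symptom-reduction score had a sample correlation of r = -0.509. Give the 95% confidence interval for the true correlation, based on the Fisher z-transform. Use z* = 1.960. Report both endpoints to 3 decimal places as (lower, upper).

Fisher z: z_r = atanh(r) = ½·ln((1+(-0.509))/(1−(-0.509))) = -0.561379
SE(z) = 1/√(n−3) = 1/√19 = 0.229416
95% ⇒ z* = 1.960; margin = 1.960·0.229416 = 0.449655
CI on z-scale: (-1.011034, -0.111724)
Back-transform: tanh(-1.011034) = -0.766189, tanh(-0.111724) = -0.111261

(-0.766, -0.111)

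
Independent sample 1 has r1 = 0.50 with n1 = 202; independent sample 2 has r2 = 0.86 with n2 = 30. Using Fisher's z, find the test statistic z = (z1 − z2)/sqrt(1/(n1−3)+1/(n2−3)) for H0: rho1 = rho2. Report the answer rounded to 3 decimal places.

z1 = atanh(0.50) = 0.549306,  z2 = atanh(0.86) = 1.293345
SE = √(1/(n1−3) + 1/(n2−3)) = √(1/199 + 1/27) = √(0.0050251 + 0.0370370) = √0.0420621 = 0.205090
z = (z1 − z2)/SE = (0.549306 − 1.293345) / 0.205090 = -0.744039 / 0.205090 = -3.628

-3.628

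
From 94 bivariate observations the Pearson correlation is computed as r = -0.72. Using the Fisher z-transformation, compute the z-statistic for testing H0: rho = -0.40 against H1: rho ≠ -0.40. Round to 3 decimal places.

z_r = atanh(-0.72) = -0.907645,  z_0 = atanh(-0.40) = -0.423649
SE = 1/√(n−3) = 1/√91 = 0.104828
z = (z_r − z_0)/SE = (-0.907645 − (-0.423649)) / 0.104828 = -0.483996 / 0.104828 = -4.617

-4.617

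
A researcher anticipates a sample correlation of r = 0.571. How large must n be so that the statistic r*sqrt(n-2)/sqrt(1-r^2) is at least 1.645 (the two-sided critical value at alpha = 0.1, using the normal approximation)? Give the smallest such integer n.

8

r√(n−2)/√(1−r²) ≥ 1.645  ⇔  n−2 ≥ (1.645)²·(1−r²)/r²
(1−r²)/r² = (1−0.326041)/0.326041 = 2.0671
n ≥ 2 + 2.706025·2.0671 = 2 + 5.5936 = 7.5936
⌈7.5936⌉ = 8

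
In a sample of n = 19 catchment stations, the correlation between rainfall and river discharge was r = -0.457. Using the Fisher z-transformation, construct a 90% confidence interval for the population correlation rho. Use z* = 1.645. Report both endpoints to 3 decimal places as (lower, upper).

z_r = atanh(-0.457) = -0.493513;  SE = 1/√(n−3) = 1/√16 = 0.250000
z-limits: -0.493513 ± 1.645·0.250000 = -0.493513 ± 0.411250 = [-0.904763, -0.082263]
ρ-limits: (tanh -0.904763, tanh -0.082263) = (-0.719, -0.082)

(-0.719, -0.082)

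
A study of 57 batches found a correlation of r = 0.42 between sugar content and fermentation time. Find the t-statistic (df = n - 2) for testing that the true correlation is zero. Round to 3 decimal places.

1 − r² = 1 − 0.1764 = 0.8236;  √(1−r²) = 0.907524
√(n−2) = √55 = 7.416198
t = r·√(n−2)/√(1−r²) = 0.42 · 7.416198 / 0.907524 = 3.432

3.432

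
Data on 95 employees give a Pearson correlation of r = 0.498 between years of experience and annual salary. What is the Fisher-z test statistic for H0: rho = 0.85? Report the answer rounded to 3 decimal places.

Fisher z: atanh(0.498) = 0.546643, atanh(0.85) = 1.256153
z = (z_r − z_0)·√(n−3) = (0.546643 − 1.256153)·√92 = -0.709510 · 9.591663 = -6.805

-6.805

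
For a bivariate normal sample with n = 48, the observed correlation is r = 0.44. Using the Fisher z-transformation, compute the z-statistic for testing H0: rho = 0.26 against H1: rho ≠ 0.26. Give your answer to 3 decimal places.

Fisher z: atanh(0.44) = 0.472231, atanh(0.26) = 0.266108
z = (z_r − z_0)·√(n−3) = (0.472231 − 0.266108)·√45 = 0.206123 · 6.708204 = 1.383

1.383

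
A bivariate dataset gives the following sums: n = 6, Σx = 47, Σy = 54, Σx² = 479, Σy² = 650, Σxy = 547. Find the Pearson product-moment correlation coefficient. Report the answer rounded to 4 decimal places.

Numerator: nΣxy − (Σx)(Σy) = 6·547 − (47)(54) = 744
Denominator: √[(nΣx²−(Σx)²)(nΣy²−(Σy)²)]
  nΣx²−(Σx)² = 6·479 − 2209 = 665;  nΣy²−(Σy)² = 6·650 − 2916 = 984
  √(665·984) = √654360 = 808.9252
r = 744 / 808.9252 = 0.9197

0.9197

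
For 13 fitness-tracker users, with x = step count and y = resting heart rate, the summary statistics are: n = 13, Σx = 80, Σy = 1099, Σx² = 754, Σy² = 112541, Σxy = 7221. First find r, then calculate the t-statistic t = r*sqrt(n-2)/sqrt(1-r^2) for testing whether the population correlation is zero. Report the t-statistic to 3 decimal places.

0.684

Numerator: nΣxy − (Σx)(Σy) = 13·7221 − (80)(1099) = 5953
Denominator: √[(nΣx²−(Σx)²)(nΣy²−(Σy)²)]
  nΣx²−(Σx)² = 13·754 − 6400 = 3402;  nΣy²−(Σy)² = 13·112541 − 1207801 = 255232
  √(3402·255232) = √868299264 = 29466.9181
r = 5953 / 29466.9181 = 0.2020
t = r·√(n−2)/√(1−r²) = 0.2020·√11 / √(1−0.040804) = 0.669958 / 0.979386 = 0.684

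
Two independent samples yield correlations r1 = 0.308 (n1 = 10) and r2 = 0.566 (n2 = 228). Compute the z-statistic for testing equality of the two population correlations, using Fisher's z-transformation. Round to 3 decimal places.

z1 = atanh(0.308) = 0.318334,  z2 = atanh(0.566) = 0.641618
SE = √(1/(n1−3) + 1/(n2−3)) = √(1/7 + 1/225) = √(0.1428571 + 0.0044444) = √0.1473015 = 0.383799
z = (z1 − z2)/SE = (0.318334 − 0.641618) / 0.383799 = -0.323284 / 0.383799 = -0.842

-0.842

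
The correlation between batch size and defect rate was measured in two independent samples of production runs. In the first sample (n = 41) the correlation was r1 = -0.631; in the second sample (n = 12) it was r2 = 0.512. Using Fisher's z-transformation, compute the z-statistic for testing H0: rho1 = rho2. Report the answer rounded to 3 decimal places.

Fisher z-transforms: z1 = atanh(-0.631) = -0.743076, z2 = atanh(0.512) = 0.565437; difference d = -1.308513
Var(d) = 1/38 + 1/9 = 0.0263158 + 0.1111111 = 0.1374269
z = d/√Var(d) = -1.308513 / √0.1374269 = -1.308513 / 0.370711 = -3.530

-3.530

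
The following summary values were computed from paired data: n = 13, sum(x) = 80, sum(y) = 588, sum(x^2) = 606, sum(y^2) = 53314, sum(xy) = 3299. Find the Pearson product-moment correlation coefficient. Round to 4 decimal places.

-0.1833

Numerator: nΣxy − (Σx)(Σy) = 13·3299 − (80)(588) = -4153
Denominator: √[(nΣx²−(Σx)²)(nΣy²−(Σy)²)]
  nΣx²−(Σx)² = 13·606 − 6400 = 1478;  nΣy²−(Σy)² = 13·53314 − 345744 = 347338
  √(1478·347338) = √513365564 = 22657.5719
r = -4153 / 22657.5719 = -0.1833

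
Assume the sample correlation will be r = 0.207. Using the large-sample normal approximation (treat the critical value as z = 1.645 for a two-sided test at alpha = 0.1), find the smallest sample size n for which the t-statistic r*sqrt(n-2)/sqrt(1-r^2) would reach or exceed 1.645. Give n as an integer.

63

r√(n−2)/√(1−r²) ≥ 1.645  ⇔  n−2 ≥ (1.645)²·(1−r²)/r²
(1−r²)/r² = (1−0.042849)/0.042849 = 22.3378
n ≥ 2 + 2.706025·22.3378 = 2 + 60.4466 = 62.4466
⌈62.4466⌉ = 63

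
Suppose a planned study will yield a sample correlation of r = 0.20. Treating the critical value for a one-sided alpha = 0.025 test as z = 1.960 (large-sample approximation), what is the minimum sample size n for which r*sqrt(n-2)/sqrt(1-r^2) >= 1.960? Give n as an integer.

r√(n−2)/√(1−r²) ≥ 1.960  ⇔  n−2 ≥ (1.960)²·(1−r²)/r²
(1−r²)/r² = (1−0.0400)/0.0400 = 24.0000
n ≥ 2 + 3.8416·24.0000 = 2 + 92.1984 = 94.1984
⌈94.1984⌉ = 95

95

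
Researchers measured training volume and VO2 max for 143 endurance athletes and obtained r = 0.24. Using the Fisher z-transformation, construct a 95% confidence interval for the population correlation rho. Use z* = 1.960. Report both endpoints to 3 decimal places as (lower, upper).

(0.079, 0.389)

Fisher z: z_r = atanh(r) = ½·ln((1+0.24)/(1−0.24)) = 0.244774
SE(z) = 1/√(n−3) = 1/√140 = 0.084515
95% ⇒ z* = 1.960; margin = 1.960·0.084515 = 0.165649
CI on z-scale: (0.079125, 0.410423)
Back-transform: tanh(0.079125) = 0.078960, tanh(0.410423) = 0.388832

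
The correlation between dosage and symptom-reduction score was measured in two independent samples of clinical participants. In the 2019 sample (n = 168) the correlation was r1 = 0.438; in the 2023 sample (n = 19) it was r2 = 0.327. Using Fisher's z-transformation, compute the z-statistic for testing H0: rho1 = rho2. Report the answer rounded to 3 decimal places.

0.498

Fisher z-transforms: z1 = atanh(0.438) = 0.469753, z2 = atanh(0.327) = 0.339465; difference d = 0.130288
Var(d) = 1/165 + 1/16 = 0.0060606 + 0.0625000 = 0.0685606
z = d/√Var(d) = 0.130288 / √0.0685606 = 0.130288 / 0.261841 = 0.498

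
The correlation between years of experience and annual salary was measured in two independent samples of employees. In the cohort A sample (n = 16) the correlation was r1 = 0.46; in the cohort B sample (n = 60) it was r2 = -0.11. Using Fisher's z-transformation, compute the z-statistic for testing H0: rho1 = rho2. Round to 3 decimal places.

z1 = atanh(0.46) = 0.497311,  z2 = atanh(-0.11) = -0.110447
SE = √(1/(n1−3) + 1/(n2−3)) = √(1/13 + 1/57) = √(0.0769231 + 0.0175439) = √0.0944670 = 0.307355
z = (z1 − z2)/SE = (0.497311 − (-0.110447)) / 0.307355 = 0.607758 / 0.307355 = 1.977

1.977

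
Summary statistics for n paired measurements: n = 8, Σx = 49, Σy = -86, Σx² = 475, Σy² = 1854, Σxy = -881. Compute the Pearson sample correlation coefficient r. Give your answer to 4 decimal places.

S_xy = nΣxy − ΣxΣy = 8·(-881) − 49·(-86) = -7048 − (-4214) = -2834
S_xx = nΣx² − (Σx)² = 8·475 − 49² = 3800 − 2401 = 1399
S_yy = nΣy² − (Σy)² = 8·1854 − (-86)² = 14832 − 7396 = 7436
r = S_xy / √(S_xx·S_yy) = -2834 / √(1399·7436) = -2834 / √10402964 = -2834 / 3225.3626 = -0.8787

-0.8787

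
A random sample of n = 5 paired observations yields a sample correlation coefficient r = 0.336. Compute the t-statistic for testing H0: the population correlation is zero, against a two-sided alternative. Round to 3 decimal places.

0.618

t = r·√(n−2) / √(1−r²) with r = 0.336, n = 5
  = 0.336·√3 / √(1 − 0.112896)
  = 0.336·1.732051 / 0.941862
  = 0.581969 / 0.941862 = 0.618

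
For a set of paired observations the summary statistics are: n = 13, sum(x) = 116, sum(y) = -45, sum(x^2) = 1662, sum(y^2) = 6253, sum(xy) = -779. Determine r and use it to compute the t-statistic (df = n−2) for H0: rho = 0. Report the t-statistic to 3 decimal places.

S_xy = nΣxy − ΣxΣy = 13·(-779) − 116·(-45) = -10127 − (-5220) = -4907
S_xx = nΣx² − (Σx)² = 13·1662 − 116² = 21606 − 13456 = 8150
S_yy = nΣy² − (Σy)² = 13·6253 − (-45)² = 81289 − 2025 = 79264
r = S_xy / √(S_xx·S_yy) = -4907 / √(8150·79264) = -4907 / √646001600 = -4907 / 25416.5615 = -0.1931
t = r·√(n−2)/√(1−r²) = -0.1931·√11 / √(1−0.037288) = -0.640440 / 0.981179 = -0.653

-0.653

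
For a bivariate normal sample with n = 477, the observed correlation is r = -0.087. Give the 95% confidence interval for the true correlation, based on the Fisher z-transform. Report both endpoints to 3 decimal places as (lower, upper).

(-0.175, 0.003)

z_r = atanh(-0.087) = -0.087221;  SE = 1/√(n−3) = 1/√474 = 0.045932
z-limits: -0.087221 ± 1.960·0.045932 = -0.087221 ± 0.090027 = [-0.177248, 0.002806]
ρ-limits: (tanh -0.177248, tanh 0.002806) = (-0.175, 0.003)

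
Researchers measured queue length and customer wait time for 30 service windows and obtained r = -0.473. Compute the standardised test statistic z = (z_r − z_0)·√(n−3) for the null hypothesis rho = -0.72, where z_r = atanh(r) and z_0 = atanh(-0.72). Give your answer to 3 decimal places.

z_r = atanh(-0.473) = -0.513928,  z_0 = atanh(-0.72) = -0.907645
SE = 1/√(n−3) = 1/√27 = 0.192450
z = (z_r − z_0)/SE = (-0.513928 − (-0.907645)) / 0.192450 = 0.393717 / 0.192450 = 2.046

2.046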